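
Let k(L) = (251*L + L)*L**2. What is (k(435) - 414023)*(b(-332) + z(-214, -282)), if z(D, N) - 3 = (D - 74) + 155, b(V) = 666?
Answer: 11117942735672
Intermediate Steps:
z(D, N) = 84 + D (z(D, N) = 3 + ((D - 74) + 155) = 3 + ((-74 + D) + 155) = 3 + (81 + D) = 84 + D)
k(L) = 252*L**3 (k(L) = (252*L)*L**2 = 252*L**3)
(k(435) - 414023)*(b(-332) + z(-214, -282)) = (252*435**3 - 414023)*(666 + (84 - 214)) = (252*82312875 - 414023)*(666 - 130) = (20742844500 - 414023)*536 = 20742430477*536 = 11117942735672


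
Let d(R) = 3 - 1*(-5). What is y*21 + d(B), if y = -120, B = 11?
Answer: -2512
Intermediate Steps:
d(R) = 8 (d(R) = 3 + 5 = 8)
y*21 + d(B) = -120*21 + 8 = -2520 + 8 = -2512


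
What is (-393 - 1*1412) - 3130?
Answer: -4935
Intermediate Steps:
(-393 - 1*1412) - 3130 = (-393 - 1412) - 3130 = -1805 - 3130 = -4935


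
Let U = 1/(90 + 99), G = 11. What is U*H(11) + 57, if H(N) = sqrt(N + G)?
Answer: 57 + sqrt(22)/189 ≈ 57.025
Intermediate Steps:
U = 1/189 ≈ 0.0052910
H(N) = sqrt(11 + N) (H(N) = sqrt(N + 11) = sqrt(11 + N))
U*H(11) + 57 = sqrt(11 + 11)/189 + 57 = sqrt(22)/189 + 57 = 57 + sqrt(22)/189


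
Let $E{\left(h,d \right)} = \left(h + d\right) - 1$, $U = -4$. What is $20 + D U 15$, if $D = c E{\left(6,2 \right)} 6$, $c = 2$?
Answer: $-5020$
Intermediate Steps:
$E{\left(h,d \right)} = -1 + d + h$ ($E{\left(h,d \right)} = \left(d + h\right) - 1 = -1 + d + h$)
$D = 84$ ($D = 2 \left(-1 + 2 + 6\right) 6 = 2 \cdot 7 \cdot 6 = 14 \cdot 6 = 84$)
$20 + D U 15 = 20 + 84 \left(\left(-4\right) 15\right) = 20 + 84 \left(-60\right) = 20 - 5040 = -5020$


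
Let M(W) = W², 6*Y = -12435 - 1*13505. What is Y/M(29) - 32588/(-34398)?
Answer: -60653756/14464359 ≈ -4.1933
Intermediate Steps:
Y = -12970/3 (Y = (-12435 - 1*13505)/6 = (-12435 - 13505)/6 = (⅙)*(-25940) = -12970/3 ≈ -4323.3)
Y/M(29) - 32588/(-34398) = -12970/(3*(29²)) - 32588/(-34398) = -12970/3/841 - 32588*(-1/34398) = -12970/3*1/841 + 16294/17199 = -12970/2523 + 16294/17199 = -60653756/14464359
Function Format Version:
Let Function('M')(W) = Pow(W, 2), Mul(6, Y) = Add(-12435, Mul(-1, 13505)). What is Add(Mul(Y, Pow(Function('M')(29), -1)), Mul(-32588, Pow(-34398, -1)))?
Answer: Rational(-60653756, 14464359) ≈ -4.1933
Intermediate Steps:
Y = Rational(-12970, 3) (Y = Mul(Rational(1, 6), Add(-12435, Mul(-1, 13505))) = Mul(Rational(1, 6), Add(-12435, -13505)) = Mul(Rational(1, 6), -25940) = Rational(-12970, 3) ≈ -4323.3)
Add(Mul(Y, Pow(Function('M')(29), -1)), Mul(-32588, Pow(-34398, -1))) = Add(Mul(Rational(-12970, 3), Pow(Pow(29, 2), -1)), Mul(-32588, Pow(-34398, -1))) = Add(Mul(Rational(-12970, 3), Pow(841, -1)), Mul(-32588, Rational(-1, 34398))) = Add(Mul(Rational(-12970, 3), Rational(1, 841)), Rational(16294, 17199)) = Add(Rational(-12970, 2523), Rational(16294, 17199)) = Rational(-60653756, 14464359)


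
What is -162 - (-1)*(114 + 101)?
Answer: 53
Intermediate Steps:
-162 - (-1)*(114 + 101) = -162 - (-1)*215 = -162 - 1*(-215) = -162 + 215 = 53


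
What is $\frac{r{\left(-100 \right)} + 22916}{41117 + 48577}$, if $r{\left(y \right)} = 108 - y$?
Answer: $\frac{3854}{14949} \approx 0.25781$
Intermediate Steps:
$\frac{r{\left(-100 \right)} + 22916}{41117 + 48577} = \frac{\left(108 - -100\right) + 22916}{41117 + 48577} = \frac{\left(108 + 100\right) + 22916}{89694} = \left(208 + 22916\right) \frac{1}{89694} = 23124 \cdot \frac{1}{89694} = \frac{3854}{14949}$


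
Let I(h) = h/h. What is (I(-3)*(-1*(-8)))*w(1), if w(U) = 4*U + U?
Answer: 40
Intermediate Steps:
I(h) = 1
w(U) = 5*U
(I(-3)*(-1*(-8)))*w(1) = (1*(-1*(-8)))*(5*1) = (1*8)*5 = 8*5 = 40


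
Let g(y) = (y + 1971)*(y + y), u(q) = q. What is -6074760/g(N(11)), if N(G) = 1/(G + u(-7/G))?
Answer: -7894758096/494351 ≈ -15970.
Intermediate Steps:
N(G) = 1/(G - 7/G)
g(y) = 2*y*(1971 + y) (g(y) = (1971 + y)*(2*y) = 2*y*(1971 + y))
-6074760/g(N(11)) = -6074760*57/(11*(1971 + 11/(-7 + 11²))) = -6074760*57/(11*(1971 + 11/(-7 + 121))) = -6074760*57/(11*(1971 + 11/114)) = -6074760/(2*(11/114)*(224705/114)) = -6074760/2471755/6498 = -6074760*6498/2471755 = -7894758096/494351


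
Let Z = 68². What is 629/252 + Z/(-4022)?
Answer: 682295/506772 ≈ 1.3464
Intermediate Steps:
Z = 4624
629/252 + Z/(-4022) = 629/252 + 4624/(-4022) = 629*(1/252) + 4624*(-1/4022) = 629/252 - 2312/2011 = 682295/506772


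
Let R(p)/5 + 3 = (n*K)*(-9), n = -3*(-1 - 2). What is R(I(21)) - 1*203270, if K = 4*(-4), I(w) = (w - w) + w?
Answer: -196805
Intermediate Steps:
I(w) = w (I(w) = 0 + w = w)
K = -16
n = 9 (n = -3*(-3) = 9)
R(p) = 6465 (R(p) = -15 + 5*((9*(-16))*(-9)) = -15 + 5*(-144*(-9)) = -15 + 5*1296 = -15 + 6480 = 6465)
R(I(21)) - 1*203270 = 6465 - 1*203270 = 6465 - 203270 = -196805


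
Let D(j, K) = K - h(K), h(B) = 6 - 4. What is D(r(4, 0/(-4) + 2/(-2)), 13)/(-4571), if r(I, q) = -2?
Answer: -11/4571 ≈ -0.0024065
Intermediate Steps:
h(B) = 2
D(j, K) = -2 + K (D(j, K) = K - 1*2 = K - 2 = -2 + K)
D(r(4, 0/(-4) + 2/(-2)), 13)/(-4571) = (-2 + 13)/(-4571) = 11*(-1/4571) = -11/4571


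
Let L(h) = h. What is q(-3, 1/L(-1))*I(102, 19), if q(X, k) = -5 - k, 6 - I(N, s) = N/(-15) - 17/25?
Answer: -1348/25 ≈ -53.920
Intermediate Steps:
I(N, s) = 167/25 + N/15 (I(N, s) = 6 - (N/(-15) - 17/25) = 6 - (N*(-1/15) - 17*1/25) = 6 - (-N/15 - 17/25) = 6 - (-17/25 - N/15) = 6 + (17/25 + N/15) = 167/25 + N/15)
q(-3, 1/L(-1))*I(102, 19) = (-5 - 1/(-1))*(167/25 + (1/15)*102) = (-5 - 1*(-1))*(167/25 + 34/5) = (-5 + 1)*(337/25) = -4*337/25 = -1348/25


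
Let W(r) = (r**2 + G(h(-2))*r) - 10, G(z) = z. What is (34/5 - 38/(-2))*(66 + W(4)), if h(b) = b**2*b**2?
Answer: 17544/5 ≈ 3508.8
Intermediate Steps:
h(b) = b**4
W(r) = -10 + r**2 + 16*r (W(r) = (r**2 + (-2)**4*r) - 10 = (r**2 + 16*r) - 10 = -10 + r**2 + 16*r)
(34/5 - 38/(-2))*(66 + W(4)) = (34/5 - 38/(-2))*(66 + (-10 + 4**2 + 16*4)) = (34*(1/5) - 38*(-1/2))*(66 + (-10 + 16 + 64)) = (34/5 + 19)*(66 + 70) = (129/5)*136 = 17544/5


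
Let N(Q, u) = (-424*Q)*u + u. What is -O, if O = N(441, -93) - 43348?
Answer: -17346071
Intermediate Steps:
N(Q, u) = u - 424*Q*u (N(Q, u) = -424*Q*u + u = u - 424*Q*u)
O = 17346071 (O = -93*(1 - 424*441) - 43348 = -93*(1 - 186984) - 43348 = -93*(-186983) - 43348 = 17389419 - 43348 = 17346071)
-O = -1*17346071 = -17346071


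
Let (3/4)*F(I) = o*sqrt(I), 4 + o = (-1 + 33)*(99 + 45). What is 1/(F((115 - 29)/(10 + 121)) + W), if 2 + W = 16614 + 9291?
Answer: 30539637/761901398395 - 55248*sqrt(11266)/761901398395 ≈ 3.2387e-5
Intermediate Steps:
W = 25903 (W = -2 + (16614 + 9291) = -2 + 25905 = 25903)
o = 4604 (o = -4 + (-1 + 33)*(99 + 45) = -4 + 32*144 = -4 + 4608 = 4604)
F(I) = 18416*sqrt(I)/3 (F(I) = 4*(4604*sqrt(I))/3 = 18416*sqrt(I)/3)
1/(F((115 - 29)/(10 + 121)) + W) = 1/(18416*sqrt((115 - 29)/(10 + 121))/3 + 25903) = 1/(18416*sqrt(86/131)/3 + 25903) = 1/(18416*(sqrt(11266)/131)/3 + 25903) = 1/(18416*sqrt(11266)/393 + 25903) = 1/(25903 + 18416*sqrt(11266)/393)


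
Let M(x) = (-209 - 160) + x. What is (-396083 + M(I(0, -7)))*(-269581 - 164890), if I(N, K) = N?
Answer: 172246896892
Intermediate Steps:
M(x) = -369 + x
(-396083 + M(I(0, -7)))*(-269581 - 164890) = (-396083 + (-369 + 0))*(-269581 - 164890) = (-396083 - 369)*(-434471) = -396452*(-434471) = 172246896892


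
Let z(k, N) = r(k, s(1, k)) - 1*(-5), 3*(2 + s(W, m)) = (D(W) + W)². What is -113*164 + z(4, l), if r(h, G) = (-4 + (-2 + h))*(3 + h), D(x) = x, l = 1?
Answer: -18541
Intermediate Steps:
s(W, m) = -2 + 4*W²/3 (s(W, m) = -2 + (W + W)²/3 = -2 + (2*W)²/3 = -2 + (4*W²)/3 = -2 + 4*W²/3)
r(h, G) = (-6 + h)*(3 + h)
z(k, N) = -13 + k² - 3*k (z(k, N) = (-18 + k² - 3*k) - 1*(-5) = (-18 + k² - 3*k) + 5 = -13 + k² - 3*k)
-113*164 + z(4, l) = -113*164 + (-13 + 4² - 3*4) = -18532 + (-13 + 16 - 12) = -18532 - 9 = -18541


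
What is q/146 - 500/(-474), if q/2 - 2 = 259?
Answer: 80107/17301 ≈ 4.6302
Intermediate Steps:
q = 522 (q = 4 + 2*259 = 4 + 518 = 522)
q/146 - 500/(-474) = 522/146 - 500/(-474) = 522*(1/146) - 500*(-1/474) = 261/73 + 250/237 = 80107/17301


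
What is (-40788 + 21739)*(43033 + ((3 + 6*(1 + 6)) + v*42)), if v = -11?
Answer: -811792184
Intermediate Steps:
(-40788 + 21739)*(43033 + ((3 + 6*(1 + 6)) + v*42)) = (-40788 + 21739)*(43033 + ((3 + 6*(1 + 6)) - 11*42)) = -19049*(43033 + ((3 + 6*7) - 462)) = -19049*(43033 + ((3 + 42) - 462)) = -19049*(43033 + (45 - 462)) = -19049*(43033 - 417) = -19049*42616 = -811792184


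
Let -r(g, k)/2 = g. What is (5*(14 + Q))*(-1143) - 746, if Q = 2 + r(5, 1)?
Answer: -35036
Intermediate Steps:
r(g, k) = -2*g
Q = -8 (Q = 2 - 2*5 = 2 - 10 = -8)
(5*(14 + Q))*(-1143) - 746 = (5*(14 - 8))*(-1143) - 746 = (5*6)*(-1143) - 746 = 30*(-1143) - 746 = -34290 - 746 = -35036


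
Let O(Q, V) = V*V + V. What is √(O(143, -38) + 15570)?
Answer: 4*√1061 ≈ 130.29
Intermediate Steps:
O(Q, V) = V + V² (O(Q, V) = V² + V = V + V²)
√(O(143, -38) + 15570) = √(-38*(1 - 38) + 15570) = √(-38*(-37) + 15570) = √(1406 + 15570) = √16976 = 4*√1061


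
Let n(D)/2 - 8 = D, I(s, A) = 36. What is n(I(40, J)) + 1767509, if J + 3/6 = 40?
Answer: 1767597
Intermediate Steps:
J = 79/2 (J = -1/2 + 40 = 79/2 ≈ 39.500)
n(D) = 16 + 2*D
n(I(40, J)) + 1767509 = (16 + 2*36) + 1767509 = (16 + 72) + 1767509 = 88 + 1767509 = 1767597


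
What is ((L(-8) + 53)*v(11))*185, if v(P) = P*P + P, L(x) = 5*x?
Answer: 317460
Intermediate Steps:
v(P) = P + P**2 (v(P) = P**2 + P = P + P**2)
((L(-8) + 53)*v(11))*185 = ((5*(-8) + 53)*(11*(1 + 11)))*185 = ((-40 + 53)*(11*12))*185 = (13*132)*185 = 1716*185 = 317460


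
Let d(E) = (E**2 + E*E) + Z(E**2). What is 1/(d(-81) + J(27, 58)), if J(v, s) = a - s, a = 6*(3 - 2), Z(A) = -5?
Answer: 1/13065 ≈ 7.6540e-5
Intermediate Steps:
a = 6 (a = 6*1 = 6)
J(v, s) = 6 - s
d(E) = -5 + 2*E**2 (d(E) = (E**2 + E*E) - 5 = (E**2 + E**2) - 5 = 2*E**2 - 5 = -5 + 2*E**2)
1/(d(-81) + J(27, 58)) = 1/((-5 + 2*(-81)**2) + (6 - 1*58)) = 1/((-5 + 2*6561) + (6 - 58)) = 1/((-5 + 13122) - 52) = 1/(13117 - 52) = 1/13065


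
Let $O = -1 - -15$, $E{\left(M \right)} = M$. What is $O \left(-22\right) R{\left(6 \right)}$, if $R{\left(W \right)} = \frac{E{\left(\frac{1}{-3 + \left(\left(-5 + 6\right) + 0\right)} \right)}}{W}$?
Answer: $\frac{77}{3} \approx 25.667$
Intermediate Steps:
$R{\left(W \right)} = - \frac{1}{2 W}$ ($R{\left(W \right)} = \frac{1}{\left(-3 + \left(\left(-5 + 6\right) + 0\right)\right) W} = \frac{1}{\left(-3 + \left(1 + 0\right)\right) W} = \frac{1}{\left(-3 + 1\right) W} = \frac{1}{\left(-2\right) W} = - \frac{1}{2 W}$)
$O = 14$ ($O = -1 + 15 = 14$)
$O \left(-22\right) R{\left(6 \right)} = 14 \left(-22\right) \left(- \frac{1}{2 \cdot 6}\right) = - 308 \left(\left(- \frac{1}{2}\right) \frac{1}{6}\right) = \left(-308\right) \left(- \frac{1}{12}\right) = \frac{77}{3}$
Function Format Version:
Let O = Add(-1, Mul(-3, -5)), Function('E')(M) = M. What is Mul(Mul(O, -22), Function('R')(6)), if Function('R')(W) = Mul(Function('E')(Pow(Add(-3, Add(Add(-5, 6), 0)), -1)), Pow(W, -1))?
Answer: Rational(77, 3) ≈ 25.667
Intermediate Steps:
Function('R')(W) = Mul(Rational(-1, 2), Pow(W, -1)) (Function('R')(W) = Mul(Pow(Add(-3, Add(Add(-5, 6), 0)), -1), Pow(W, -1)) = Mul(Pow(Add(-3, Add(1, 0)), -1), Pow(W, -1)) = Mul(Pow(Add(-3, 1), -1), Pow(W, -1)) = Mul(Pow(-2, -1), Pow(W, -1)) = Mul(Rational(-1, 2), Pow(W, -1)))
O = 14 (O = Add(-1, 15) = 14)
Mul(Mul(O, -22), Function('R')(6)) = Mul(Mul(14, -22), Mul(Rational(-1, 2), Pow(6, -1))) = Mul(-308, Mul(Rational(-1, 2), Rational(1, 6))) = Mul(-308, Rational(-1, 12)) = Rational(77, 3)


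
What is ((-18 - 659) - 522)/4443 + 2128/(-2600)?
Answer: -1571513/1443975 ≈ -1.0883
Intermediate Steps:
((-18 - 659) - 522)/4443 + 2128/(-2600) = (-677 - 522)*(1/4443) + 2128*(-1/2600) = -1199*1/4443 - 266/325 = -1199/4443 - 266/325 = -1571513/1443975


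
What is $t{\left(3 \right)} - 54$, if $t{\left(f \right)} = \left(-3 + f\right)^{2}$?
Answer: $-54$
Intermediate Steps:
$t{\left(3 \right)} - 54 = \left(-3 + 3\right)^{2} - 54 = 0^{2} - 54 = 0 - 54 = -54$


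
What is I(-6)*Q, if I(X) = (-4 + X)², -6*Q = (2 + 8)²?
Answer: -5000/3 ≈ -1666.7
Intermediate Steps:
Q = -50/3 (Q = -(2 + 8)²/6 = -⅙*10² = -⅙*100 = -50/3 ≈ -16.667)
I(-6)*Q = (-4 - 6)²*(-50/3) = (-10)²*(-50/3) = 100*(-50/3) = -5000/3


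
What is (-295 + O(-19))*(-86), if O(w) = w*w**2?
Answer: 615244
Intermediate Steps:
O(w) = w**3
(-295 + O(-19))*(-86) = (-295 + (-19)**3)*(-86) = (-295 - 6859)*(-86) = -7154*(-86) = 615244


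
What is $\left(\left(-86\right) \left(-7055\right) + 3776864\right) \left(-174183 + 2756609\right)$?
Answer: $11320307119044$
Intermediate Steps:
$\left(\left(-86\right) \left(-7055\right) + 3776864\right) \left(-174183 + 2756609\right) = \left(606730 + 3776864\right) 2582426 = 4383594 \cdot 2582426 = 11320307119044$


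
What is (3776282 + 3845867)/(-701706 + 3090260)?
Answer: 7622149/2388554 ≈ 3.1911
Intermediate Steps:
(3776282 + 3845867)/(-701706 + 3090260) = 7622149/2388554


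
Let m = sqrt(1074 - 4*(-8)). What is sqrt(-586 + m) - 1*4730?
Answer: -4730 + I*sqrt(586 - sqrt(1106)) ≈ -4730.0 + 23.51*I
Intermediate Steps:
m = sqrt(1106) (m = sqrt(1074 + 32) = sqrt(1106) ≈ 33.257)
sqrt(-586 + m) - 1*4730 = sqrt(-586 + sqrt(1106)) - 1*4730 = sqrt(-586 + sqrt(1106)) - 4730 = -4730 + sqrt(-586 + sqrt(1106))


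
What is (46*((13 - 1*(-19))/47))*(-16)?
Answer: -23552/47 ≈ -501.11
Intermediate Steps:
(46*((13 - 1*(-19))/47))*(-16) = (46*((13 + 19)*(1/47)))*(-16) = (46*(32*(1/47)))*(-16) = (46*(32/47))*(-16) = (1472/47)*(-16) = -23552/47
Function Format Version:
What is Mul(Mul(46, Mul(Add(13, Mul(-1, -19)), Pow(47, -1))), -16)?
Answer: Rational(-23552, 47) ≈ -501.11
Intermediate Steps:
Mul(Mul(46, Mul(Add(13, Mul(-1, -19)), Pow(47, -1))), -16) = Mul(Mul(46, Mul(Add(13, 19), Rational(1, 47))), -16) = Mul(Mul(46, Mul(32, Rational(1, 47))), -16) = Mul(Mul(46, Rational(32, 47)), -16) = Mul(Rational(1472, 47), -16) = Rational(-23552, 47)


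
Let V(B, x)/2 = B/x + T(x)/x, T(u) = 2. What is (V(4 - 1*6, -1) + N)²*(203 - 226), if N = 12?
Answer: -3312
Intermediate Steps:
V(B, x) = 4/x + 2*B/x (V(B, x) = 2*(B/x + 2/x) = 2*(2/x + B/x) = 4/x + 2*B/x)
(V(4 - 1*6, -1) + N)²*(203 - 226) = (2*(2 + (4 - 1*6))/(-1) + 12)²*(203 - 226) = (2*(-1)*(2 + (4 - 6)) + 12)²*(-23) = (2*(-1)*(2 - 2) + 12)²*(-23) = (2*(-1)*0 + 12)²*(-23) = (0 + 12)²*(-23) = 12²*(-23) = 144*(-23) = -3312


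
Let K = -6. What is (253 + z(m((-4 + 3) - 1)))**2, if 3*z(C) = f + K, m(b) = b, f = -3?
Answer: 62500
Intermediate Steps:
z(C) = -3 (z(C) = (-3 - 6)/3 = (1/3)*(-9) = -3)
(253 + z(m((-4 + 3) - 1)))**2 = (253 - 3)**2 = 250**2 = 62500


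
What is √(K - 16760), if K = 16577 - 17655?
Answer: 3*I*√1982 ≈ 133.56*I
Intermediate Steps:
K = -1078
√(K - 16760) = √(-1078 - 16760) = √(-17838) = 3*I*√1982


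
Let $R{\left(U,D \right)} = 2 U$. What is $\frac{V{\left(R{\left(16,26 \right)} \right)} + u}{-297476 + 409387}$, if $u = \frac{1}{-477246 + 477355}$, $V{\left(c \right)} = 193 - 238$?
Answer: $- \frac{4904}{12198299} \approx -0.00040202$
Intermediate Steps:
$V{\left(c \right)} = -45$
$u = \frac{1}{109} \approx 0.0091743$
$\frac{V{\left(R{\left(16,26 \right)} \right)} + u}{-297476 + 409387} = \frac{-45 + \frac{1}{109}}{-297476 + 409387} = - \frac{4904}{109 \cdot 111911} = \left(- \frac{4904}{109}\right) \frac{1}{111911} = - \frac{4904}{12198299}$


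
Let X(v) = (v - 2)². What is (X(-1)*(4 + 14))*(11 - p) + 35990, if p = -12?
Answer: 39716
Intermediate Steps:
X(v) = (-2 + v)²
(X(-1)*(4 + 14))*(11 - p) + 35990 = ((-2 - 1)²*(4 + 14))*(11 - 1*(-12)) + 35990 = ((-3)²*18)*(11 + 12) + 35990 = (9*18)*23 + 35990 = 162*23 + 35990 = 3726 + 35990 = 39716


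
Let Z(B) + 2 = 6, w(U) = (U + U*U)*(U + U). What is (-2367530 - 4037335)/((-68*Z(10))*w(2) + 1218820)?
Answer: -6404865/1212292 ≈ -5.2833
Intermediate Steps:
w(U) = 2*U*(U + U**2) (w(U) = (U + U**2)*(2*U) = 2*U*(U + U**2))
Z(B) = 4 (Z(B) = -2 + 6 = 4)
(-2367530 - 4037335)/((-68*Z(10))*w(2) + 1218820) = (-2367530 - 4037335)/((-68*4)*(2*2**2*(1 + 2)) + 1218820) = -6404865/(-544*4*3 + 1218820) = -6404865/(-272*24 + 1218820) = -6404865/(-6528 + 1218820) = -6404865/1212292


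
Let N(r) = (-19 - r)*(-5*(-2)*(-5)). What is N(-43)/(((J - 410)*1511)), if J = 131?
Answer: 400/140523 ≈ 0.0028465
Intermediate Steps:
N(r) = 950 + 50*r (N(r) = (-19 - r)*(10*(-5)) = (-19 - r)*(-50) = 950 + 50*r)
N(-43)/(((J - 410)*1511)) = (950 + 50*(-43))/(((131 - 410)*1511)) = (950 - 2150)/((-279*1511)) = -1200/(-421569) = -1200*(-1/421569) = 400/140523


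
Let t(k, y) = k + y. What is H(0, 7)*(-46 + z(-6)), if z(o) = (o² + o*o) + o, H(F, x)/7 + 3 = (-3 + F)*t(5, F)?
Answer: -2520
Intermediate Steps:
H(F, x) = -21 + 7*(-3 + F)*(5 + F) (H(F, x) = -21 + 7*((-3 + F)*(5 + F)) = -21 + 7*(-3 + F)*(5 + F))
z(o) = o + 2*o² (z(o) = (o² + o²) + o = 2*o² + o = o + 2*o²)
H(0, 7)*(-46 + z(-6)) = (-126 + 7*0² + 14*0)*(-46 - 6*(1 + 2*(-6))) = (-126 + 7*0 + 0)*(-46 - 6*(1 - 12)) = (-126 + 0 + 0)*(-46 - 6*(-11)) = -126*(-46 + 66) = -126*20 = -2520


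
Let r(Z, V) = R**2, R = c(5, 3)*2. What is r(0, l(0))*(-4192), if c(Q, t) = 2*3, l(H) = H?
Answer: -603648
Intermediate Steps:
c(Q, t) = 6
R = 12 (R = 6*2 = 12)
r(Z, V) = 144 (r(Z, V) = 12**2 = 144)
r(0, l(0))*(-4192) = 144*(-4192) = -603648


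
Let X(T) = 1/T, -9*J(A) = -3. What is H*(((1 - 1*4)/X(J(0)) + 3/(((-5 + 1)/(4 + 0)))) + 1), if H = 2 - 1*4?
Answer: 6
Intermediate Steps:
J(A) = 1/3 (J(A) = -1/9*(-3) = 1/3)
X(T) = 1/T
H = -2 (H = 2 - 4 = -2)
H*(((1 - 1*4)/X(J(0)) + 3/(((-5 + 1)/(4 + 0)))) + 1) = -2*(((1 - 1*4)/(1/(1/3)) + 3/(((-5 + 1)/(4 + 0)))) + 1) = -2*(((1 - 4)/3 + 3/((-4/4))) + 1) = -2*((-3*1/3 + 3/((-4*1/4))) + 1) = -2*((-1 + 3/(-1)) + 1) = -2*((-1 + 3*(-1)) + 1) = -2*((-1 - 3) + 1) = -2*(-4 + 1) = -2*(-3) = 6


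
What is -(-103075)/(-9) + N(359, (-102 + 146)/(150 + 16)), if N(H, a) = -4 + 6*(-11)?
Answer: -103705/9 ≈ -11523.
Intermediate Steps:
N(H, a) = -70 (N(H, a) = -4 - 66 = -70)
-(-103075)/(-9) + N(359, (-102 + 146)/(150 + 16)) = -(-103075)/(-9) - 70 = -(-103075)*(-1)/9 - 70 = -589*175/9 - 70 = -103075/9 - 70 = -103705/9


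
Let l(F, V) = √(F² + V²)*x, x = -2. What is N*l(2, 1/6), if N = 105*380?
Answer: -13300*√145 ≈ -1.6015e+5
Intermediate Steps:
l(F, V) = -2*√(F² + V²) (l(F, V) = √(F² + V²)*(-2) = -2*√(F² + V²))
N = 39900
N*l(2, 1/6) = 39900*(-2*√(2² + (1/6)²)) = 39900*(-2*√(4 + (⅙)²)) = 39900*(-2*√(4 + 1/36)) = 39900*(-√145/3) = -13300*√145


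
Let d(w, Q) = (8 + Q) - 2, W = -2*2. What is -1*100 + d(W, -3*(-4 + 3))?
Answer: -91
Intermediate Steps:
W = -4
d(w, Q) = 6 + Q
-1*100 + d(W, -3*(-4 + 3)) = -1*100 + (6 - 3*(-4 + 3)) = -100 + (6 - 3*(-1)) = -100 + (6 + 3) = -100 + 9 = -91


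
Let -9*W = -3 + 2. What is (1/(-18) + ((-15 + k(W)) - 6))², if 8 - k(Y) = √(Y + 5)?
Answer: 56881/324 + 235*√46/27 ≈ 234.59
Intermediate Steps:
W = ⅑ (W = -(-3 + 2)/9 = -⅑*(-1) = ⅑ ≈ 0.11111)
k(Y) = 8 - √(5 + Y) (k(Y) = 8 - √(Y + 5) = 8 - √(5 + Y))
(1/(-18) + ((-15 + k(W)) - 6))² = (1/(-18) + ((-15 + (8 - √(5 + ⅑))) - 6))² = (-1/18 + ((-15 + (8 - √(46/9))) - 6))² = (-1/18 + ((-15 + (8 - √46/3)) - 6))² = (-1/18 + ((-7 - √46/3) - 6))² = (-1/18 + (-13 - √46/3))² = (-235/18 - √46/3)²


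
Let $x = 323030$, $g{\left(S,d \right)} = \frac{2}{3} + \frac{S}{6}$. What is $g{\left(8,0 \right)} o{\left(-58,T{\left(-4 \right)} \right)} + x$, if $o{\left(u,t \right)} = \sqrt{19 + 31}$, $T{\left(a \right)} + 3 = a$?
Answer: $323030 + 10 \sqrt{2} \approx 3.2304 \cdot 10^{5}$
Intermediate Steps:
$g{\left(S,d \right)} = \frac{2}{3} + \frac{S}{6}$ ($g{\left(S,d \right)} = 2 \cdot \frac{1}{3} + S \frac{1}{6} = \frac{2}{3} + \frac{S}{6}$)
$T{\left(a \right)} = -3 + a$
$o{\left(u,t \right)} = 5 \sqrt{2}$ ($o{\left(u,t \right)} = \sqrt{50} = 5 \sqrt{2}$)
$g{\left(8,0 \right)} o{\left(-58,T{\left(-4 \right)} \right)} + x = \left(\frac{2}{3} + \frac{1}{6} \cdot 8\right) 5 \sqrt{2} + 323030 = \left(\frac{2}{3} + \frac{4}{3}\right) 5 \sqrt{2} + 323030 = 2 \cdot 5 \sqrt{2} + 323030 = 10 \sqrt{2} + 323030 = 323030 + 10 \sqrt{2}$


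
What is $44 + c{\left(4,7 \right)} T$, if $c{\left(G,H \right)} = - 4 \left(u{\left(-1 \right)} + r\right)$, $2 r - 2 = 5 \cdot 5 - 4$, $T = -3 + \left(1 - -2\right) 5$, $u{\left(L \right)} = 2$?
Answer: $-604$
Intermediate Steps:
$T = 12$ ($T = -3 + \left(1 + 2\right) 5 = -3 + 3 \cdot 5 = -3 + 15 = 12$)
$r = \frac{23}{2}$ ($r = 1 + \frac{5 \cdot 5 - 4}{2} = 1 + \frac{25 - 4}{2} = 1 + \frac{1}{2} \cdot 21 = 1 + \frac{21}{2} = \frac{23}{2} \approx 11.5$)
$c{\left(G,H \right)} = -54$ ($c{\left(G,H \right)} = - 4 \left(2 + \frac{23}{2}\right) = \left(-4\right) \frac{27}{2} = -54$)
$44 + c{\left(4,7 \right)} T = 44 - 648 = -604$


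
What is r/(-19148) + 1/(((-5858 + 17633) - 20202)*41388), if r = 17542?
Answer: -1529560117385/1669593948012 ≈ -0.91613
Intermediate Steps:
r/(-19148) + 1/(((-5858 + 17633) - 20202)*41388) = 17542/(-19148) + 1/(((-5858 + 17633) - 20202)*41388) = 17542*(-1/19148) + (1/41388)/(11775 - 20202) = -8771/9574 + (1/41388)/(-8427) = -8771/9574 - 1/8427*1/41388 = -8771/9574 - 1/348776676 = -1529560117385/1669593948012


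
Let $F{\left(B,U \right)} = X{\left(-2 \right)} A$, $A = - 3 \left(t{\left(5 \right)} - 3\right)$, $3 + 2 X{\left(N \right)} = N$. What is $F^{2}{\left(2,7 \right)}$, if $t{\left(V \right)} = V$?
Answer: $225$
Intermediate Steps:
$X{\left(N \right)} = - \frac{3}{2} + \frac{N}{2}$
$A = -6$ ($A = - 3 \left(5 - 3\right) = \left(-3\right) 2 = -6$)
$F{\left(B,U \right)} = 15$ ($F{\left(B,U \right)} = \left(- \frac{3}{2} + \frac{1}{2} \left(-2\right)\right) \left(-6\right) = \left(- \frac{3}{2} - 1\right) \left(-6\right) = \left(- \frac{5}{2}\right) \left(-6\right) = 15$)
$F^{2}{\left(2,7 \right)} = 15^{2} = 225$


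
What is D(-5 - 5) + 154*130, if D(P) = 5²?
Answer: 20045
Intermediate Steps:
D(P) = 25
D(-5 - 5) + 154*130 = 25 + 154*130 = 25 + 20020 = 20045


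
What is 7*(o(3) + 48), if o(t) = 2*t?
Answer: 378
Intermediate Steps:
7*(o(3) + 48) = 7*(2*3 + 48) = 7*(6 + 48) = 7*54 = 378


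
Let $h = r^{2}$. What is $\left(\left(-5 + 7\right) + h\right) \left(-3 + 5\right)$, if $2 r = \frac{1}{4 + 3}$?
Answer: $\frac{393}{98} \approx 4.0102$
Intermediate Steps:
$r = \frac{1}{14}$ ($r = \frac{1}{2 \left(4 + 3\right)} = \frac{1}{2 \cdot 7} = \frac{1}{2} \cdot \frac{1}{7} = \frac{1}{14} \approx 0.071429$)
$h = \frac{1}{196}$ ($h = \left(\frac{1}{14}\right)^{2} = \frac{1}{196} \approx 0.005102$)
$\left(\left(-5 + 7\right) + h\right) \left(-3 + 5\right) = \left(\left(-5 + 7\right) + \frac{1}{196}\right) \left(-3 + 5\right) = \left(2 + \frac{1}{196}\right) 2 = \frac{393}{196} \cdot 2 = \frac{393}{98}$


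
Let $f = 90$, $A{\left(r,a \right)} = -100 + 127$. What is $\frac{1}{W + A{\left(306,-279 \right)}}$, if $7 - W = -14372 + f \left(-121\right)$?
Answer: $\frac{1}{25296} \approx 3.9532 \cdot 10^{-5}$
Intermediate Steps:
$A{\left(r,a \right)} = 27$
$W = 25269$ ($W = 7 - \left(-14372 + 90 \left(-121\right)\right) = 7 - \left(-14372 - 10890\right) = 7 - -25262 = 7 + 25262 = 25269$)
$\frac{1}{W + A{\left(306,-279 \right)}} = \frac{1}{25269 + 27} = \frac{1}{25296}$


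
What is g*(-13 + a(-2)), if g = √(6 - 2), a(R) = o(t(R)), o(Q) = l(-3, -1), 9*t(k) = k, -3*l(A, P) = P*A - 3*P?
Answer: -30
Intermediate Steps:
l(A, P) = P - A*P/3 (l(A, P) = -(P*A - 3*P)/3 = -(A*P - 3*P)/3 = -(-3*P + A*P)/3 = P - A*P/3)
t(k) = k/9
o(Q) = -2 (o(Q) = (⅓)*(-1)*(3 - 1*(-3)) = (⅓)*(-1)*(3 + 3) = (⅓)*(-1)*6 = -2)
a(R) = -2
g = 2 (g = √4 = 2)
g*(-13 + a(-2)) = 2*(-13 - 2) = 2*(-15) = -30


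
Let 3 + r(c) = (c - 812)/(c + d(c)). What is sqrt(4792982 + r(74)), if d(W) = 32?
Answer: sqrt(13463458454)/53 ≈ 2189.3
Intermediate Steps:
r(c) = -3 + (-812 + c)/(32 + c) (r(c) = -3 + (c - 812)/(c + 32) = -3 + (-812 + c)/(32 + c))
sqrt(4792982 + r(74)) = sqrt(4792982 + 2*(-454 - 1*74)/(32 + 74)) = sqrt(4792982 + 2*(-454 - 74)/106) = sqrt(4792982 + 2*(1/106)*(-528)) = sqrt(4792982 - 528/53) = sqrt(254027518/53) = sqrt(13463458454)/53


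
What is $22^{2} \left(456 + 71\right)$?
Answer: $255068$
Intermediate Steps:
$22^{2} \left(456 + 71\right) = 484 \cdot 527 = 255068$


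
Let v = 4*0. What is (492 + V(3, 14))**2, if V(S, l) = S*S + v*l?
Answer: 251001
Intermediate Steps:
v = 0
V(S, l) = S**2 (V(S, l) = S*S + 0*l = S**2 + 0 = S**2)
(492 + V(3, 14))**2 = (492 + 3**2)**2 = (492 + 9)**2 = 501**2 = 251001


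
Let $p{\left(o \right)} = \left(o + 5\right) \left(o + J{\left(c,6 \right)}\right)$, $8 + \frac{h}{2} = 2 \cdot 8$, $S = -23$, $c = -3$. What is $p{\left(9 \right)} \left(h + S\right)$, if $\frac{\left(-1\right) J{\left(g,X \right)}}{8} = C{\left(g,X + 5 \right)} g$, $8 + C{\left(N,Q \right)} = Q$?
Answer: $-7938$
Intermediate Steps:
$C{\left(N,Q \right)} = -8 + Q$
$J{\left(g,X \right)} = - 8 g \left(-3 + X\right)$ ($J{\left(g,X \right)} = - 8 \left(-8 + \left(X + 5\right)\right) g = - 8 \left(-8 + \left(5 + X\right)\right) g = - 8 \left(-3 + X\right) g = - 8 g \left(-3 + X\right)$)
$h = 16$ ($h = -16 + 2 \cdot 2 \cdot 8 = -16 + 2 \cdot 16 = -16 + 32 = 16$)
$p{\left(o \right)} = \left(5 + o\right) \left(72 + o\right)$ ($p{\left(o \right)} = \left(o + 5\right) \left(o + 8 \left(-3\right) \left(3 - 6\right)\right) = \left(5 + o\right) \left(o + 8 \left(-3\right) \left(3 - 6\right)\right) = \left(5 + o\right) \left(o + 8 \left(-3\right) \left(-3\right)\right) = \left(5 + o\right) \left(o + 72\right) = \left(5 + o\right) \left(72 + o\right)$)
$p{\left(9 \right)} \left(h + S\right) = \left(360 + 9^{2} + 77 \cdot 9\right) \left(16 - 23\right) = \left(360 + 81 + 693\right) \left(-7\right) = 1134 \left(-7\right) = -7938$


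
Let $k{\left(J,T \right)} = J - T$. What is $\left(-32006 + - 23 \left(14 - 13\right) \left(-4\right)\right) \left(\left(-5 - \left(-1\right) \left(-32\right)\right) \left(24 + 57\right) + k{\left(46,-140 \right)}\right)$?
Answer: $89710254$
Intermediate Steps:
$\left(-32006 + - 23 \left(14 - 13\right) \left(-4\right)\right) \left(\left(-5 - \left(-1\right) \left(-32\right)\right) \left(24 + 57\right) + k{\left(46,-140 \right)}\right) = \left(-32006 + - 23 \left(14 - 13\right) \left(-4\right)\right) \left(\left(-5 - \left(-1\right) \left(-32\right)\right) \left(24 + 57\right) + \left(46 - -140\right)\right) = \left(-32006 + \left(-23\right) 1 \left(-4\right)\right) \left(\left(-5 - 32\right) 81 + \left(46 + 140\right)\right) = \left(-32006 - -92\right) \left(\left(-5 - 32\right) 81 + 186\right) = \left(-32006 + 92\right) \left(\left(-37\right) 81 + 186\right) = - 31914 \left(-2997 + 186\right) = \left(-31914\right) \left(-2811\right) = 89710254$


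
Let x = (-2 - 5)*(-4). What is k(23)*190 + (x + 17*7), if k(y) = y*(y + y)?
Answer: 201167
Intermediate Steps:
k(y) = 2*y**2 (k(y) = y*(2*y) = 2*y**2)
x = 28 (x = -7*(-4) = 28)
k(23)*190 + (x + 17*7) = (2*23**2)*190 + (28 + 17*7) = (2*529)*190 + (28 + 119) = 1058*190 + 147 = 201020 + 147 = 201167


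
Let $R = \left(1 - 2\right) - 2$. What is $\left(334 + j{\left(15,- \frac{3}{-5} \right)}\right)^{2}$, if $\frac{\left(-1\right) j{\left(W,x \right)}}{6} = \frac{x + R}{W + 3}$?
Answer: $\frac{2802276}{25} \approx 1.1209 \cdot 10^{5}$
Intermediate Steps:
$R = -3$ ($R = -1 - 2 = -3$)
$j{\left(W,x \right)} = - \frac{6 \left(-3 + x\right)}{3 + W}$ ($j{\left(W,x \right)} = - 6 \frac{x - 3}{W + 3} = - 6 \frac{-3 + x}{3 + W} = - \frac{6 \left(-3 + x\right)}{3 + W}$)
$\left(334 + j{\left(15,- \frac{3}{-5} \right)}\right)^{2} = \left(334 + \frac{6 \left(3 - - \frac{3}{-5}\right)}{3 + 15}\right)^{2} = \left(334 + \frac{6 \left(3 - \left(-3\right) \left(- \frac{1}{5}\right)\right)}{18}\right)^{2} = \left(334 + 6 \cdot \frac{1}{18} \left(3 - \frac{3}{5}\right)\right)^{2} = \left(334 + 6 \cdot \frac{1}{18} \cdot \frac{12}{5}\right)^{2} = \left(334 + \frac{4}{5}\right)^{2} = \left(\frac{1674}{5}\right)^{2} = \frac{2802276}{25}$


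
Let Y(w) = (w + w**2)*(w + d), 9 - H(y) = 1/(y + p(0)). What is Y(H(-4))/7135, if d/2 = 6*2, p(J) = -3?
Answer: 1054208/2447305 ≈ 0.43076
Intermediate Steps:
d = 24 (d = 2*(6*2) = 2*12 = 24)
H(y) = 9 - 1/(-3 + y) (H(y) = 9 - 1/(y - 3) = 9 - 1/(-3 + y))
Y(w) = (24 + w)*(w + w**2) (Y(w) = (w + w**2)*(w + 24) = (w + w**2)*(24 + w) = (24 + w)*(w + w**2))
Y(H(-4))/7135 = (((-28 + 9*(-4))/(-3 - 4))*(24 + ((-28 + 9*(-4))/(-3 - 4))**2 + 25*((-28 + 9*(-4))/(-3 - 4))))/7135 = (((-28 - 36)/(-7))*(24 + ((-28 - 36)/(-7))**2 + 25*((-28 - 36)/(-7))))*(1/7135) = ((-1/7*(-64))*(24 + (-1/7*(-64))**2 + 25*(-1/7*(-64))))*(1/7135) = (64*(24 + (64/7)**2 + 25*(64/7))/7)*(1/7135) = (64*(24 + 4096/49 + 1600/7)/7)*(1/7135) = ((64/7)*(16472/49))*(1/7135) = (1054208/343)*(1/7135) = 1054208/2447305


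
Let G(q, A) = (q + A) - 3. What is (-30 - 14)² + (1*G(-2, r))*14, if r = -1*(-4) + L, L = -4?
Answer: 1866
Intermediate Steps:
r = 0 (r = -1*(-4) - 4 = 4 - 4 = 0)
G(q, A) = -3 + A + q (G(q, A) = (A + q) - 3 = -3 + A + q)
(-30 - 14)² + (1*G(-2, r))*14 = (-30 - 14)² + (1*(-3 + 0 - 2))*14 = (-44)² + (1*(-5))*14 = 1936 - 5*14 = 1936 - 70 = 1866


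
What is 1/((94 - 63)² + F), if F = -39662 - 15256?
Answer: -1/53957 ≈ -1.8533e-5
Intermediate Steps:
F = -54918
1/((94 - 63)² + F) = 1/((94 - 63)² - 54918) = 1/(31² - 54918) = 1/(961 - 54918) = 1/(-53957) = -1/53957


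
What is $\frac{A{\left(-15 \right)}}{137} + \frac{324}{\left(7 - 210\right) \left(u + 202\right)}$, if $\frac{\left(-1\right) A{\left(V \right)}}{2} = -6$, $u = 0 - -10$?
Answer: $\frac{118011}{1473983} \approx 0.080063$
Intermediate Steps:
$u = 10$ ($u = 0 + 10 = 10$)
$A{\left(V \right)} = 12$ ($A{\left(V \right)} = \left(-2\right) \left(-6\right) = 12$)
$\frac{A{\left(-15 \right)}}{137} + \frac{324}{\left(7 - 210\right) \left(u + 202\right)} = \frac{12}{137} + \frac{324}{\left(7 - 210\right) \left(10 + 202\right)} = 12 \cdot \frac{1}{137} + \frac{324}{\left(-203\right) 212} = \frac{12}{137} + \frac{324}{-43036} = \frac{12}{137} + 324 \left(- \frac{1}{43036}\right) = \frac{12}{137} - \frac{81}{10759} = \frac{118011}{1473983}$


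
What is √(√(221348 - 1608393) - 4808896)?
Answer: √(-4808896 + I*√1387045) ≈ 0.27 + 2192.9*I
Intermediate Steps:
√(√(221348 - 1608393) - 4808896) = √(√(-1387045) - 4808896) = √(I*√1387045 - 4808896) = √(-4808896 + I*√1387045)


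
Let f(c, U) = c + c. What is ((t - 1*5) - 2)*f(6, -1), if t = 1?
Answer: -72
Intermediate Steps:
f(c, U) = 2*c
((t - 1*5) - 2)*f(6, -1) = ((1 - 1*5) - 2)*(2*6) = ((1 - 5) - 2)*12 = (-4 - 2)*12 = -6*12 = -72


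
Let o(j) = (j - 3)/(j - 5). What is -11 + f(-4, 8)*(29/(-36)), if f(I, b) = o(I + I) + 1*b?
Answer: -8483/468 ≈ -18.126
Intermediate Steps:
o(j) = (-3 + j)/(-5 + j)
f(I, b) = b + (-3 + 2*I)/(-5 + 2*I) (f(I, b) = (-3 + (I + I))/(-5 + (I + I)) + 1*b = (-3 + 2*I)/(-5 + 2*I) + b = b + (-3 + 2*I)/(-5 + 2*I))
-11 + f(-4, 8)*(29/(-36)) = -11 + ((-3 + 2*(-4) + 8*(-5 + 2*(-4)))/(-5 + 2*(-4)))*(29/(-36)) = -11 + ((-3 - 8 + 8*(-5 - 8))/(-5 - 8))*(29*(-1/36)) = -11 + ((-3 - 8 + 8*(-13))/(-13))*(-29/36) = -11 - (-3 - 8 - 104)/13*(-29/36) = -11 - 1/13*(-115)*(-29/36) = -11 + (115/13)*(-29/36) = -11 - 3335/468 = -8483/468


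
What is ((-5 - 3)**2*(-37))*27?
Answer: -63936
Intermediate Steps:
((-5 - 3)**2*(-37))*27 = ((-8)**2*(-37))*27 = (64*(-37))*27 = -2368*27 = -63936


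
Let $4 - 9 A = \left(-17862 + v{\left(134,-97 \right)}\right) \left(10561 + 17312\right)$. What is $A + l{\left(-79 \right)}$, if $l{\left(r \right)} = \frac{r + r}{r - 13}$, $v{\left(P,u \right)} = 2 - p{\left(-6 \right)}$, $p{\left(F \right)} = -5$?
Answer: $\frac{22892931985}{414} \approx 5.5297 \cdot 10^{7}$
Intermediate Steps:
$v{\left(P,u \right)} = 7$ ($v{\left(P,u \right)} = 2 - -5 = 2 + 5 = 7$)
$l{\left(r \right)} = \frac{2 r}{-13 + r}$
$A = \frac{497672419}{9}$ ($A = \frac{4}{9} - \frac{\left(-17862 + 7\right) \left(10561 + 17312\right)}{9} = \frac{4}{9} - \frac{\left(-17855\right) 27873}{9} = \frac{4}{9} - -55296935 = \frac{4}{9} + 55296935 = \frac{497672419}{9} \approx 5.5297 \cdot 10^{7}$)
$A + l{\left(-79 \right)} = \frac{497672419}{9} + 2 \left(-79\right) \frac{1}{-13 - 79} = \frac{497672419}{9} + 2 \left(-79\right) \frac{1}{-92} = \frac{497672419}{9} + 2 \left(-79\right) \left(- \frac{1}{92}\right) = \frac{497672419}{9} + \frac{79}{46} = \frac{22892931985}{414}$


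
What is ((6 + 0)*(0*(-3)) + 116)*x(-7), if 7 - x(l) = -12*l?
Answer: -8932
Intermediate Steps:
x(l) = 7 + 12*l (x(l) = 7 - (-12)*l = 7 + 12*l)
((6 + 0)*(0*(-3)) + 116)*x(-7) = ((6 + 0)*(0*(-3)) + 116)*(7 + 12*(-7)) = (6*0 + 116)*(7 - 84) = (0 + 116)*(-77) = 116*(-77) = -8932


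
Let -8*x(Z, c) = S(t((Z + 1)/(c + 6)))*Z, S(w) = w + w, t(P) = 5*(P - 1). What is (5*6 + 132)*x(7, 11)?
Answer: 25515/34 ≈ 750.44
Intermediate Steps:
t(P) = -5 + 5*P (t(P) = 5*(-1 + P) = -5 + 5*P)
S(w) = 2*w
x(Z, c) = -Z*(-10 + 10*(1 + Z)/(6 + c))/8 (x(Z, c) = -2*(-5 + 5*((Z + 1)/(c + 6)))*Z/8 = -2*(-5 + 5*((1 + Z)/(6 + c)))*Z/8 = -2*(-5 + 5*(1 + Z)/(6 + c))*Z/8 = -(-10 + 10*(1 + Z)/(6 + c))*Z/8 = -Z*(-10 + 10*(1 + Z)/(6 + c))/8)
(5*6 + 132)*x(7, 11) = (5*6 + 132)*((5/4)*7*(5 + 11 - 1*7)/(6 + 11)) = (30 + 132)*((5/4)*7*(5 + 11 - 7)/17) = 162*((5/4)*7*(1/17)*9) = 162*(315/68) = 25515/34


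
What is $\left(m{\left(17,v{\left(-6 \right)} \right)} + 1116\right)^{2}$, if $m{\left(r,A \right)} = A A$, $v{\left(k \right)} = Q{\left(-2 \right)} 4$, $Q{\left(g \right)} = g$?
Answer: $1392400$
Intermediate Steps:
$v{\left(k \right)} = -8$ ($v{\left(k \right)} = \left(-2\right) 4 = -8$)
$m{\left(r,A \right)} = A^{2}$
$\left(m{\left(17,v{\left(-6 \right)} \right)} + 1116\right)^{2} = \left(\left(-8\right)^{2} + 1116\right)^{2} = \left(64 + 1116\right)^{2} = 1180^{2} = 1392400$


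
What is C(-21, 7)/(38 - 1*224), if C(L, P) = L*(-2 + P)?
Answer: 35/62 ≈ 0.56452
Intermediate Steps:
C(-21, 7)/(38 - 1*224) = (-21*(-2 + 7))/(38 - 1*224) = (-21*5)/(38 - 224) = -105/(-186) = -105*(-1/186) = 35/62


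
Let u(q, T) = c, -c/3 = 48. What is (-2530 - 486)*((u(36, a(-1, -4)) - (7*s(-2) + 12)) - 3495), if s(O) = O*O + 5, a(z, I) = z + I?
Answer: 11201424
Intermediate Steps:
a(z, I) = I + z
s(O) = 5 + O² (s(O) = O² + 5 = 5 + O²)
c = -144 (c = -3*48 = -144)
u(q, T) = -144
(-2530 - 486)*((u(36, a(-1, -4)) - (7*s(-2) + 12)) - 3495) = (-2530 - 486)*((-144 - (7*(5 + (-2)²) + 12)) - 3495) = -3016*((-144 - (7*(5 + 4) + 12)) - 3495) = -3016*((-144 - (7*9 + 12)) - 3495) = -3016*((-144 - (63 + 12)) - 3495) = -3016*((-144 - 1*75) - 3495) = -3016*((-144 - 75) - 3495) = -3016*(-219 - 3495) = -3016*(-3714) = 11201424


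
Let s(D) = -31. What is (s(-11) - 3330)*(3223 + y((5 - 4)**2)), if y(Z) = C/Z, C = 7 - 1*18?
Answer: -10795532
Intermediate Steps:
C = -11 (C = 7 - 18 = -11)
y(Z) = -11/Z
(s(-11) - 3330)*(3223 + y((5 - 4)**2)) = (-31 - 3330)*(3223 - 11/(5 - 4)**2) = -3361*(3223 - 11/(1**2)) = -3361*(3223 - 11/1) = -3361*(3223 - 11*1) = -3361*(3223 - 11) = -3361*3212 = -10795532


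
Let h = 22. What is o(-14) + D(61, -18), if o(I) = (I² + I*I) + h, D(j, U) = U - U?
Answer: 414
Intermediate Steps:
D(j, U) = 0
o(I) = 22 + 2*I² (o(I) = (I² + I*I) + 22 = (I² + I²) + 22 = 2*I² + 22 = 22 + 2*I²)
o(-14) + D(61, -18) = (22 + 2*(-14)²) + 0 = (22 + 2*196) + 0 = (22 + 392) + 0 = 414 + 0 = 414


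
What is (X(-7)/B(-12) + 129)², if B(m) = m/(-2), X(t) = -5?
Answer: 591361/36 ≈ 16427.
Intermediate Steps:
B(m) = -m/2 (B(m) = m*(-½) = -m/2)
(X(-7)/B(-12) + 129)² = (-5/((-½*(-12))) + 129)² = (-5/6 + 129)² = (-5*⅙ + 129)² = (-⅚ + 129)² = (769/6)² = 591361/36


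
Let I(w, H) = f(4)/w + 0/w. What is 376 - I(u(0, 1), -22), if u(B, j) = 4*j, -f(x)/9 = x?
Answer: 385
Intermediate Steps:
f(x) = -9*x
I(w, H) = -36/w (I(w, H) = (-9*4)/w + 0/w = -36/w + 0 = -36/w)
376 - I(u(0, 1), -22) = 376 - (-36)/(4*1) = 376 - (-36)/4 = 376 - 1*(-9) = 376 + 9 = 385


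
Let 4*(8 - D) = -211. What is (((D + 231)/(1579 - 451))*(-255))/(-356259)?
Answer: 33065/178604512 ≈ 0.00018513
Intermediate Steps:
D = 243/4 (D = 8 - ¼*(-211) = 8 + 211/4 = 243/4 ≈ 60.750)
(((D + 231)/(1579 - 451))*(-255))/(-356259) = (((243/4 + 231)/(1579 - 451))*(-255))/(-356259) = (((1167/4)/1128)*(-255))*(-1/356259) = (((1167/4)*(1/1128))*(-255))*(-1/356259) = ((389/1504)*(-255))*(-1/356259) = -99195/1504*(-1/356259) = 33065/178604512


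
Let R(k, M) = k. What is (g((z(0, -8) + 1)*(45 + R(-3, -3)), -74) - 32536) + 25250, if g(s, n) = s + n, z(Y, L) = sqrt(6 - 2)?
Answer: -7234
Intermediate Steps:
z(Y, L) = 2 (z(Y, L) = sqrt(4) = 2)
g(s, n) = n + s
(g((z(0, -8) + 1)*(45 + R(-3, -3)), -74) - 32536) + 25250 = ((-74 + (2 + 1)*(45 - 3)) - 32536) + 25250 = ((-74 + 3*42) - 32536) + 25250 = ((-74 + 126) - 32536) + 25250 = (52 - 32536) + 25250 = -32484 + 25250 = -7234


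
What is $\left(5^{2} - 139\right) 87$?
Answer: $-9918$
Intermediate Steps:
$\left(5^{2} - 139\right) 87 = \left(25 - 139\right) 87 = \left(-114\right) 87 = -9918$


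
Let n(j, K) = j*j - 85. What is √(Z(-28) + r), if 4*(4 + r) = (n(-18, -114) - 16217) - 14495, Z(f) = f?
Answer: I*√30601/2 ≈ 87.466*I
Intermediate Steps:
n(j, K) = -85 + j² (n(j, K) = j² - 85 = -85 + j²)
r = -30489/4 (r = -4 + (((-85 + (-18)²) - 16217) - 14495)/4 = -4 + (((-85 + 324) - 16217) - 14495)/4 = -4 + ((239 - 16217) - 14495)/4 = -4 + (-15978 - 14495)/4 = -4 + (¼)*(-30473) = -4 - 30473/4 = -30489/4 ≈ -7622.3)
√(Z(-28) + r) = √(-28 - 30489/4) = √(-30601/4) = I*√30601/2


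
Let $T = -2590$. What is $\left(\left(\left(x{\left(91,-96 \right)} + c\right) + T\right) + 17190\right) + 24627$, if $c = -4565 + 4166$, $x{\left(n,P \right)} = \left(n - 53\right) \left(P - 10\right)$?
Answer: $34800$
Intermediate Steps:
$x{\left(n,P \right)} = \left(-53 + n\right) \left(-10 + P\right)$
$c = -399$
$\left(\left(\left(x{\left(91,-96 \right)} + c\right) + T\right) + 17190\right) + 24627 = \left(\left(\left(\left(530 - -5088 - 910 - 8736\right) - 399\right) - 2590\right) + 17190\right) + 24627 = \left(\left(\left(\left(530 + 5088 - 910 - 8736\right) - 399\right) - 2590\right) + 17190\right) + 24627 = \left(\left(\left(-4028 - 399\right) - 2590\right) + 17190\right) + 24627 = \left(\left(-4427 - 2590\right) + 17190\right) + 24627 = \left(-7017 + 17190\right) + 24627 = 10173 + 24627 = 34800$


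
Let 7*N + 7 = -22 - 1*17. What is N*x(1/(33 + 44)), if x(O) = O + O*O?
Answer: -3588/41503 ≈ -0.086452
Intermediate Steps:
N = -46/7 (N = -1 + (-22 - 1*17)/7 = -1 + (-22 - 17)/7 = -1 + (1/7)*(-39) = -1 - 39/7 = -46/7 ≈ -6.5714)
x(O) = O + O**2
N*x(1/(33 + 44)) = -46*(1 + 1/(33 + 44))/(7*(33 + 44)) = -46*(1 + 1/77)/(7*77) = -46*(1 + 1/77)/539 = -46*78/(539*77) = -46/7*78/5929 = -3588/41503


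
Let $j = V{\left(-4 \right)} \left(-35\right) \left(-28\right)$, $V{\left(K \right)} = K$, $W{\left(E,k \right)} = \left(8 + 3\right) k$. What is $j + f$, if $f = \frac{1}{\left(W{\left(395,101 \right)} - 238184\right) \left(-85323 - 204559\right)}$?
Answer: $- \frac{269394925913119}{68723195386} \approx -3920.0$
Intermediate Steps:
$W{\left(E,k \right)} = 11 k$
$f = \frac{1}{68723195386}$ ($f = \frac{1}{\left(11 \cdot 101 - 238184\right) \left(-85323 - 204559\right)} = \frac{1}{\left(1111 - 238184\right) \left(-289882\right)} = \frac{1}{\left(-237073\right) \left(-289882\right)} = \frac{1}{68723195386} \approx 1.4551 \cdot 10^{-11}$)
$j = -3920$ ($j = \left(-4\right) \left(-35\right) \left(-28\right) = 140 \left(-28\right) = -3920$)
$j + f = -3920 + \frac{1}{68723195386} = - \frac{269394925913119}{68723195386}$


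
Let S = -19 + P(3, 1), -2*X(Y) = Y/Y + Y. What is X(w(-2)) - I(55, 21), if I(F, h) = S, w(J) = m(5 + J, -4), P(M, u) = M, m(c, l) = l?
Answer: 35/2 ≈ 17.500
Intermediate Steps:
w(J) = -4
X(Y) = -1/2 - Y/2 (X(Y) = -(Y/Y + Y)/2 = -(1 + Y)/2 = -1/2 - Y/2)
S = -16 (S = -19 + 3 = -16)
I(F, h) = -16
X(w(-2)) - I(55, 21) = (-1/2 - 1/2*(-4)) - 1*(-16) = (-1/2 + 2) + 16 = 3/2 + 16 = 35/2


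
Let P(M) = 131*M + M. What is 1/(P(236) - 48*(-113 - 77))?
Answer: 1/40272 ≈ 2.4831e-5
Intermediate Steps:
P(M) = 132*M
1/(P(236) - 48*(-113 - 77)) = 1/(132*236 - 48*(-113 - 77)) = 1/(31152 - 48*(-190)) = 1/(31152 + 9120) = 1/40272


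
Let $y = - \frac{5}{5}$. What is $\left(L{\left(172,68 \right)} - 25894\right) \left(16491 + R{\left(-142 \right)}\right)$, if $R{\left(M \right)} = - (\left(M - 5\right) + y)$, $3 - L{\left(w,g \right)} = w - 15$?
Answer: $-433412672$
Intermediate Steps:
$L{\left(w,g \right)} = 18 - w$ ($L{\left(w,g \right)} = 3 - \left(w - 15\right) = 3 - \left(-15 + w\right) = 18 - w$)
$y = -1$ ($y = \left(-5\right) \frac{1}{5} = -1$)
$R{\left(M \right)} = 6 - M$ ($R{\left(M \right)} = - (\left(M - 5\right) - 1) = - (\left(-5 + M\right) - 1) = - (-6 + M) = 6 - M$)
$\left(L{\left(172,68 \right)} - 25894\right) \left(16491 + R{\left(-142 \right)}\right) = \left(\left(18 - 172\right) - 25894\right) \left(16491 + \left(6 - -142\right)\right) = \left(\left(18 - 172\right) - 25894\right) \left(16491 + \left(6 + 142\right)\right) = \left(-154 - 25894\right) \left(16491 + 148\right) = \left(-26048\right) 16639 = -433412672$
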